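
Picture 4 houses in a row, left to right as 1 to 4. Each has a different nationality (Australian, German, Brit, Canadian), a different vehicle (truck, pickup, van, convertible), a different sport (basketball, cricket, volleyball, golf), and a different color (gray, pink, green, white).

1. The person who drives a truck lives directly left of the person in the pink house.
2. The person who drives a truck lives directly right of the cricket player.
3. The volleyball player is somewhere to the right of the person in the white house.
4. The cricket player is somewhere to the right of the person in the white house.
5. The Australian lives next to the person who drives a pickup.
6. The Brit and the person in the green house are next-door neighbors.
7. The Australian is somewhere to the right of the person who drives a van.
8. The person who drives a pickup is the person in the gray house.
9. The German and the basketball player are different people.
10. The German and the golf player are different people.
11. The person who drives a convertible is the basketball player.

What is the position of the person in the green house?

3

Clue 4 places the cricket player in house 2.
From clue 4, the person in the white house must be in house 1.
The person who drives a truck is in house 3 (clue 2).
The person in the pink house is in house 4 (clue 1).
Clue 5 places the Australian in house 3.
House 3's color must be green (nothing else left).
Clue 8 places the person who drives a pickup in house 2.
That leaves van as the vehicle for house 1.
That leaves convertible as the vehicle for house 4.
House 2 color: only gray fits.
Clue 11: the basketball player is in house 4.
The only sport still possible for house 1 is golf.
House 3 sport: only volleyball fits.
Clue 10: the German is in house 2.
House 1 nationality: only Canadian fits.
House 4's nationality must be Brit (nothing else left).
So: house 1 = Canadian/van/golf/white, house 2 = German/pickup/cricket/gray, house 3 = Australian/truck/volleyball/green, house 4 = Brit/convertible/basketball/pink.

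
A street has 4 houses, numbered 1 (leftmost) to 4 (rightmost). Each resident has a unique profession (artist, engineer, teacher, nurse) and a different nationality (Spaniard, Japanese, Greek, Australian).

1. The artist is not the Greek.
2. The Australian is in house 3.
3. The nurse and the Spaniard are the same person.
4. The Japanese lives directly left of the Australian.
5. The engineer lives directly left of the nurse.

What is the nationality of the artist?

From clue 2, the Australian must be in house 3.
The Japanese is in house 2 (clue 4).
The nurse is in house 4 (clue 3).
Clue 3 places the Spaniard in house 4.
Clue 5 places the engineer in house 3.
House 1's nationality must be Greek (nothing else left).
Clue 1: the artist is in house 2.
The only profession still possible for house 1 is teacher.
So: house 1 = teacher/Greek, house 2 = artist/Japanese, house 3 = engineer/Australian, house 4 = nurse/Spaniard.

Japanese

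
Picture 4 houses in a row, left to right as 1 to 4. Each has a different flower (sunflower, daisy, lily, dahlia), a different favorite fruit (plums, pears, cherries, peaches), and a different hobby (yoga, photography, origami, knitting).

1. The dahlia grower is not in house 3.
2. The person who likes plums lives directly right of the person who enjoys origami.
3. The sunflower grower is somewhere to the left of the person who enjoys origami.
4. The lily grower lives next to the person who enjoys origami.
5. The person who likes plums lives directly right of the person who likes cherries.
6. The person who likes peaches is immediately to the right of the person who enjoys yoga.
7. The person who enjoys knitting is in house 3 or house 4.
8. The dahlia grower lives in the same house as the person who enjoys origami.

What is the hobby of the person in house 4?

From clue 8, the dahlia grower must be in house 2.
From clue 8, the person who enjoys origami must be in house 2.
From clue 2, the person who likes plums must be in house 3.
The person who likes cherries is in house 2 (clue 5).
The only flower still possible for house 1 is sunflower.
House 3's flower must be lily (nothing else left).
That leaves daisy as the flower for house 4.
So house 1 gets pears for favorite fruit.
That leaves peaches as the favorite fruit for house 4.
Clue 6: the person who enjoys yoga is in house 3.
House 1 hobby: only photography fits.
That leaves knitting as the hobby for house 4.
So: house 1 = sunflower/pears/photography, house 2 = dahlia/cherries/origami, house 3 = lily/plums/yoga, house 4 = daisy/peaches/knitting.

knitting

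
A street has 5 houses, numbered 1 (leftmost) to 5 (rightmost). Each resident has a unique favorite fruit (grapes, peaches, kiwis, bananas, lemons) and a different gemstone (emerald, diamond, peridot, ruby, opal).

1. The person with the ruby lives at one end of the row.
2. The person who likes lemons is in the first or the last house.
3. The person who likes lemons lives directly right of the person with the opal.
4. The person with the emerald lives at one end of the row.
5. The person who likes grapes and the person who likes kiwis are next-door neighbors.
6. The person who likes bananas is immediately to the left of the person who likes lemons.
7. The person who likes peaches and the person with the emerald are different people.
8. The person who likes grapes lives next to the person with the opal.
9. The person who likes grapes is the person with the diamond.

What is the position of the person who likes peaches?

The person who likes lemons is in house 5 (clue 3).
Clue 3 places the person with the opal in house 4.
Clue 6 places the person who likes bananas in house 4.
The only gemstone still possible for house 2 is peridot.
House 3's gemstone must be diamond (nothing else left).
From clue 5, the person who likes kiwis must be in house 2.
So house 1 gets peaches for favorite fruit.
The only favorite fruit still possible for house 3 is grapes.
Clue 7: the person with the emerald is in house 5.
That leaves ruby as the gemstone for house 1.
So: house 1 = peaches/ruby, house 2 = kiwis/peridot, house 3 = grapes/diamond, house 4 = bananas/opal, house 5 = lemons/emerald.

1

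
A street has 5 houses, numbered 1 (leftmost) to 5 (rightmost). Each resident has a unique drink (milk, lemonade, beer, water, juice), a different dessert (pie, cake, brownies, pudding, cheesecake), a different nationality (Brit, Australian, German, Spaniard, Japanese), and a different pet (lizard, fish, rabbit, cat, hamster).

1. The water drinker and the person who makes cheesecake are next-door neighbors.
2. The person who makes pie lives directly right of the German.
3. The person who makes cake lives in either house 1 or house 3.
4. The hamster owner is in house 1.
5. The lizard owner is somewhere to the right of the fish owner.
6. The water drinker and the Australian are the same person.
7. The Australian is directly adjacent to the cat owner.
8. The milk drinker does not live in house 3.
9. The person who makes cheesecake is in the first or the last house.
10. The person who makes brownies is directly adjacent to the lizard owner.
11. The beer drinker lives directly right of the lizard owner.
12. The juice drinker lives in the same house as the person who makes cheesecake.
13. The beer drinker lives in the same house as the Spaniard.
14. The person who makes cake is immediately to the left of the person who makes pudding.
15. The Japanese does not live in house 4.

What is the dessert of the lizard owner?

pudding

Clue 4 places the hamster owner in house 1.
House 3's drink must be lemonade (nothing else left).
The beer drinker is narrowed to house 4 or 5; consider each.
Placing it in house 4 leads to a contradiction, so it's in house 5.
From clue 11, the lizard owner must be in house 4.
Clue 13 places the Spaniard in house 5.
So house 1 gets juice for drink.
Clue 12 places the person who makes cheesecake in house 1.
Clue 1 places the water drinker in house 2.
From clue 6, the Australian must be in house 2.
Clue 7: the cat owner is in house 3.
From clue 14, the person who makes pudding must be in house 4.
House 4 drink: only milk fits.
House 2's dessert must be pie (nothing else left).
The only dessert still possible for house 3 is cake.
The only dessert still possible for house 5 is brownies.
The only pet still possible for house 5 is rabbit.
From clue 2, the German must be in house 1.
That leaves Japanese as the nationality for house 3.
That leaves Brit as the nationality for house 4.
House 2's pet must be fish (nothing else left).
So: house 1 = juice/cheesecake/German/hamster, house 2 = water/pie/Australian/fish, house 3 = lemonade/cake/Japanese/cat, house 4 = milk/pudding/Brit/lizard, house 5 = beer/brownies/Spaniard/rabbit.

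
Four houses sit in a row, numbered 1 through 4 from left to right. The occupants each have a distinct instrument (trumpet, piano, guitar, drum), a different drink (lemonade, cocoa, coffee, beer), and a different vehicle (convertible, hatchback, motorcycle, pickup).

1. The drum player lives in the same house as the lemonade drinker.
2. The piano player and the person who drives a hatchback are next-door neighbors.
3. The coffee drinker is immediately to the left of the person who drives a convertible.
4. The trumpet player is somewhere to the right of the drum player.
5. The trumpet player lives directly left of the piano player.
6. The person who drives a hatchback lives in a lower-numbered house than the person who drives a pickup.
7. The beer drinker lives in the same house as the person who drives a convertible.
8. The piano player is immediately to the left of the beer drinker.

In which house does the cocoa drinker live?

By clue 8, the piano player is in house 3.
By clue 8, the beer drinker is in house 4.
House 4 instrument: only guitar fits.
Clue 2 places the person who drives a hatchback in house 2.
Clue 4: the drum player is in house 1.
By clue 7, the person who drives a convertible is in house 4.
So house 2 gets trumpet for instrument.
That leaves motorcycle as the vehicle for house 1.
That leaves pickup as the vehicle for house 3.
The lemonade drinker is in house 1 (clue 1).
From clue 3, the coffee drinker must be in house 3.
The only drink still possible for house 2 is cocoa.
So: house 1 = drum/lemonade/motorcycle, house 2 = trumpet/cocoa/hatchback, house 3 = piano/coffee/pickup, house 4 = guitar/beer/convertible.

2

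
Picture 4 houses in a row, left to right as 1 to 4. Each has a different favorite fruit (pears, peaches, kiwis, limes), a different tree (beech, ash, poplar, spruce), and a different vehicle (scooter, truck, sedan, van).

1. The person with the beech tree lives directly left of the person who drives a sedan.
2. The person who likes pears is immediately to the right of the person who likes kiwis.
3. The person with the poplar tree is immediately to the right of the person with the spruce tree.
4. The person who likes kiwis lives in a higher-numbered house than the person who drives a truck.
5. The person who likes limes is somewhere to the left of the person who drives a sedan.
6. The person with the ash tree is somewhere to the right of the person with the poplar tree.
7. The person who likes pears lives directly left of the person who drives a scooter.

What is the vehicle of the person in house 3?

House 4's favorite fruit must be peaches (nothing else left).
The only tree still possible for house 4 is ash.
Clue 2 places the person who likes pears in house 3.
Clue 2: the person who likes kiwis is in house 2.
The person who drives a truck is in house 1 (clue 4).
From clue 7, the person who drives a scooter must be in house 4.
That leaves limes as the favorite fruit for house 1.
So house 3 gets poplar for tree.
The person with the spruce tree is in house 2 (clue 3).
House 1 tree: only beech fits.
From clue 1, the person who drives a sedan must be in house 2.
That leaves van as the vehicle for house 3.
So: house 1 = limes/beech/truck, house 2 = kiwis/spruce/sedan, house 3 = pears/poplar/van, house 4 = peaches/ash/scooter.

van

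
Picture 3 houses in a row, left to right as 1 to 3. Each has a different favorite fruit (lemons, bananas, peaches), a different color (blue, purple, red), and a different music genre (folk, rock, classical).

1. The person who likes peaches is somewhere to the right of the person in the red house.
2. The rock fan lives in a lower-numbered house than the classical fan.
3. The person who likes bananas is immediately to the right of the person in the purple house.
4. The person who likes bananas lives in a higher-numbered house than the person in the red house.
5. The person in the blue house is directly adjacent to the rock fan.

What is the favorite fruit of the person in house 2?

peaches

House 1 favorite fruit: only lemons fits.
House 3's color must be blue (nothing else left).
The rock fan is in house 2 (clue 5).
House 1's music genre must be folk (nothing else left).
That leaves classical as the music genre for house 3.
The person who likes bananas is narrowed to house 2 or 3; consider each.
Placing it in house 2 leads to a contradiction, so it's in house 3.
By clue 3, the person in the purple house is in house 2.
The only favorite fruit still possible for house 2 is peaches.
That leaves red as the color for house 1.
So: house 1 = lemons/red/folk, house 2 = peaches/purple/rock, house 3 = bananas/blue/classical.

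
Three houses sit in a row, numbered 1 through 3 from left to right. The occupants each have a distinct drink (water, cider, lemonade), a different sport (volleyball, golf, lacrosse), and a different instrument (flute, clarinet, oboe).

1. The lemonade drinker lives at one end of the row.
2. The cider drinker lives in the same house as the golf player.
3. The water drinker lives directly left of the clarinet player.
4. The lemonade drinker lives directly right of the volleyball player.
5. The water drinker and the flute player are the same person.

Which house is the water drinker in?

The lemonade drinker is in house 3 (clue 4).
By clue 4, the volleyball player is in house 2.
Clue 2 places the cider drinker in house 1.
Clue 2 places the golf player in house 1.
House 2 drink: only water fits.
The only sport still possible for house 3 is lacrosse.
The clarinet player is in house 3 (clue 3).
By clue 5, the flute player is in house 2.
House 1's instrument must be oboe (nothing else left).
So: house 1 = cider/golf/oboe, house 2 = water/volleyball/flute, house 3 = lemonade/lacrosse/clarinet.

2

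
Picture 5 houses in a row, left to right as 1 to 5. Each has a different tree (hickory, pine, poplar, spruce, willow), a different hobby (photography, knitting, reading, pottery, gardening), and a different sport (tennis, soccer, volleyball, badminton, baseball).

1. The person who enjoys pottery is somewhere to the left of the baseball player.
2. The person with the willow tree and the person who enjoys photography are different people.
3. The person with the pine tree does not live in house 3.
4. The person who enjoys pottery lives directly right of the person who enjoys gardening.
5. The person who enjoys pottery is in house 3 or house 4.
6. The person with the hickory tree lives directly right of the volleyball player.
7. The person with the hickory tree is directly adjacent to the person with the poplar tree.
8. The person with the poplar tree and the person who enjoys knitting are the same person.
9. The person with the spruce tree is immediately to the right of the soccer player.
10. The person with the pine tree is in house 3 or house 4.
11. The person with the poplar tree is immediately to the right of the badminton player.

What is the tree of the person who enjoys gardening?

From clue 10, the person with the pine tree must be in house 4.
House 1 tree: only willow fits.
House 5's tree must be spruce (nothing else left).
The only hobby still possible for house 1 is reading.
House 5 hobby: only photography fits.
House 3's sport must be tennis (nothing else left).
The only sport still possible for house 5 is baseball.
Clue 9: the soccer player is in house 4.
House 4's hobby must be pottery (nothing else left).
Clue 4 places the person who enjoys gardening in house 3.
That leaves knitting as the hobby for house 2.
The person with the poplar tree is in house 2 (clue 8).
Clue 11: the badminton player is in house 1.
House 3 tree: only hickory fits.
So house 2 gets volleyball for sport.
So: house 1 = willow/reading/badminton, house 2 = poplar/knitting/volleyball, house 3 = hickory/gardening/tennis, house 4 = pine/pottery/soccer, house 5 = spruce/photography/baseball.

hickory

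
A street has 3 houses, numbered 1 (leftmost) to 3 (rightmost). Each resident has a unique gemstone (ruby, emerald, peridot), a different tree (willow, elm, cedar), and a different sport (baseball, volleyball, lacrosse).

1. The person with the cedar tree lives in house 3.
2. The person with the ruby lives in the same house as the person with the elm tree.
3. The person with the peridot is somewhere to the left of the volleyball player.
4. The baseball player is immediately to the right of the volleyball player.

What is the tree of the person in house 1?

willow

By clue 1, the person with the cedar tree is in house 3.
Clue 4: the baseball player is in house 3.
From clue 4, the volleyball player must be in house 2.
House 1's sport must be lacrosse (nothing else left).
From clue 3, the person with the peridot must be in house 1.
House 3's gemstone must be emerald (nothing else left).
From clue 2, the person with the elm tree must be in house 2.
That leaves ruby as the gemstone for house 2.
The only tree still possible for house 1 is willow.
So: house 1 = peridot/willow/lacrosse, house 2 = ruby/elm/volleyball, house 3 = emerald/cedar/baseball.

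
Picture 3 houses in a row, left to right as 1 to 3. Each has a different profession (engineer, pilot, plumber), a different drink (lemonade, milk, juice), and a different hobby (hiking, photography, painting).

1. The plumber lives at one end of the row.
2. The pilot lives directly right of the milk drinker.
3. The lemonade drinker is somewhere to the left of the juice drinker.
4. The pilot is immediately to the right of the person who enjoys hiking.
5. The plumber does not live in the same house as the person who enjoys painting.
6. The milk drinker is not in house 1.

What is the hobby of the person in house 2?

Clue 6: the milk drinker is in house 2.
The only drink still possible for house 1 is lemonade.
That leaves juice as the drink for house 3.
Clue 2 places the pilot in house 3.
The person who enjoys hiking is in house 2 (clue 4).
So house 1 gets plumber for profession.
So house 2 gets engineer for profession.
The person who enjoys painting is in house 3 (clue 5).
So house 1 gets photography for hobby.
So: house 1 = plumber/lemonade/photography, house 2 = engineer/milk/hiking, house 3 = pilot/juice/painting.

hiking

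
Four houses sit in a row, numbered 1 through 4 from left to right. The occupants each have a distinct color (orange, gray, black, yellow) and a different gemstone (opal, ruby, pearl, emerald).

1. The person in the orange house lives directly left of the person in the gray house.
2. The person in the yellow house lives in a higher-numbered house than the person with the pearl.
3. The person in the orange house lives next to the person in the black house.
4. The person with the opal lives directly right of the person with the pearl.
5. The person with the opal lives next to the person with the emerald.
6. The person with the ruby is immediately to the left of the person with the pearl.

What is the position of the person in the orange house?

2

House 1 gemstone: only ruby fits.
Clue 6 places the person with the pearl in house 2.
From clue 4, the person with the opal must be in house 3.
Clue 5 places the person with the emerald in house 4.
The person in the yellow house is narrowed to house 3 or 4; consider each.
Placing it in house 3 leads to a contradiction, so it's in house 4.
The person in the gray house is narrowed to house 2 or 3; consider each.
Placing it in house 2 leads to a contradiction, so it's in house 3.
Clue 1 places the person in the orange house in house 2.
House 1's color must be black (nothing else left).
So: house 1 = black/ruby, house 2 = orange/pearl, house 3 = gray/opal, house 4 = yellow/emerald.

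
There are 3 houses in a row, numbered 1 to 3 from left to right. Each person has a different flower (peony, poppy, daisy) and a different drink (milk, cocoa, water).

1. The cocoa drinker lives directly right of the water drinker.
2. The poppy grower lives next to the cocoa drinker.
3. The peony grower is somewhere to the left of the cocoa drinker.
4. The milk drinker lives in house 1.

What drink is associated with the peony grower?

Clue 4: the milk drinker is in house 1.
That leaves water as the drink for house 2.
That leaves cocoa as the drink for house 3.
Clue 2: the poppy grower is in house 2.
House 3 flower: only daisy fits.
The only flower still possible for house 1 is peony.
So: house 1 = peony/milk, house 2 = poppy/water, house 3 = daisy/cocoa.

milk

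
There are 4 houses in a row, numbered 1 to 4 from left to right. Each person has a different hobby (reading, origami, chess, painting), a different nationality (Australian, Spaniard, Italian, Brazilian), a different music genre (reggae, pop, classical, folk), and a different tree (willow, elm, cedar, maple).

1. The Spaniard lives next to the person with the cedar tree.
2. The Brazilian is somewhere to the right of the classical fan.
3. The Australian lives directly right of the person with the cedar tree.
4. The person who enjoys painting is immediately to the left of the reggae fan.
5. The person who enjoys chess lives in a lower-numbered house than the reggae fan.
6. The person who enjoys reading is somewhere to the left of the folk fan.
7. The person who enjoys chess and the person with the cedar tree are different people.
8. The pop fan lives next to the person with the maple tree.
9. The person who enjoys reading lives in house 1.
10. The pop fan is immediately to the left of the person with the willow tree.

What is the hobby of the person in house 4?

origami

Clue 9 places the person who enjoys reading in house 1.
The only hobby still possible for house 4 is origami.
The person who enjoys chess is narrowed to house 2 or 3; consider each.
Placing it in house 3 leads to a contradiction, so it's in house 2.
That leaves painting as the hobby for house 3.
The reggae fan is in house 4 (clue 4).
House 1's nationality must be Italian (nothing else left).
House 3's nationality must be Brazilian (nothing else left).
The Australian is narrowed to house 2 or 4; consider each.
Placing it in house 2 leads to a contradiction, so it's in house 4.
From clue 3, the person with the cedar tree must be in house 3.
House 2 nationality: only Spaniard fits.
The only tree still possible for house 1 is elm.
The classical fan is narrowed to house 1 or 2; consider each.
Placing it in house 2 leads to a contradiction, so it's in house 1.
That leaves folk as the music genre for house 2.
House 3 music genre: only pop fits.
Clue 10: the person with the willow tree is in house 4.
House 2's tree must be maple (nothing else left).
So: house 1 = reading/Italian/classical/elm, house 2 = chess/Spaniard/folk/maple, house 3 = painting/Brazilian/pop/cedar, house 4 = origami/Australian/reggae/willow.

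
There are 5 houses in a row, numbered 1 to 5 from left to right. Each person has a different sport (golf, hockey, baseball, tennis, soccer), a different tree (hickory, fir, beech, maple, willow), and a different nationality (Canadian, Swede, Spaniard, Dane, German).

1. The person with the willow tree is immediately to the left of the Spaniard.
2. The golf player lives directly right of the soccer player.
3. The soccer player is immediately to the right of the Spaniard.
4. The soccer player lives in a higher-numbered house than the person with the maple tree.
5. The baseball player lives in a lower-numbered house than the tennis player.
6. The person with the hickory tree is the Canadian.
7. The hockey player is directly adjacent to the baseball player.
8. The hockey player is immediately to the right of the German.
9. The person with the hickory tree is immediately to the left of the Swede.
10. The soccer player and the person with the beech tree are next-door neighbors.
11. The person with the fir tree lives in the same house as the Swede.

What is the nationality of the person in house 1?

The only sport still possible for house 1 is baseball.
Clue 7: the hockey player is in house 2.
The German is in house 1 (clue 8).
The golf player is narrowed to house 4 or 5; consider each.
Placing it in house 4 leads to a contradiction, so it's in house 5.
Clue 2: the soccer player is in house 4.
By clue 3, the Spaniard is in house 3.
House 3's sport must be tennis (nothing else left).
Clue 1 places the person with the willow tree in house 2.
Clue 9 places the person with the hickory tree in house 4.
Clue 9: the Swede is in house 5.
Clue 11: the person with the fir tree is in house 5.
The only tree still possible for house 1 is maple.
That leaves beech as the tree for house 3.
Clue 6: the Canadian is in house 4.
House 2 nationality: only Dane fits.
So: house 1 = baseball/maple/German, house 2 = hockey/willow/Dane, house 3 = tennis/beech/Spaniard, house 4 = soccer/hickory/Canadian, house 5 = golf/fir/Swede.

German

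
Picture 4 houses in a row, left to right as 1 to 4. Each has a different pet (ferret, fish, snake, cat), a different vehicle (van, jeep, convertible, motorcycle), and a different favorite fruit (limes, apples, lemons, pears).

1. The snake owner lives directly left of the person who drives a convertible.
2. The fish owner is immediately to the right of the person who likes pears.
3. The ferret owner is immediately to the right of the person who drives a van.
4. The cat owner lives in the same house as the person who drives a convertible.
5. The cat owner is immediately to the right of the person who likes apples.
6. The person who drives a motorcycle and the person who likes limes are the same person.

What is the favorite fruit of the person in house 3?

The only pet still possible for house 1 is snake.
By clue 1, the person who drives a convertible is in house 2.
By clue 4, the cat owner is in house 2.
The person who likes apples is in house 1 (clue 5).
By clue 3, the ferret owner is in house 4.
Clue 3: the person who drives a van is in house 3.
House 3's pet must be fish (nothing else left).
House 1's vehicle must be jeep (nothing else left).
House 4's vehicle must be motorcycle (nothing else left).
By clue 2, the person who likes pears is in house 2.
The person who likes limes is in house 4 (clue 6).
So house 3 gets lemons for favorite fruit.
So: house 1 = snake/jeep/apples, house 2 = cat/convertible/pears, house 3 = fish/van/lemons, house 4 = ferret/motorcycle/limes.

lemons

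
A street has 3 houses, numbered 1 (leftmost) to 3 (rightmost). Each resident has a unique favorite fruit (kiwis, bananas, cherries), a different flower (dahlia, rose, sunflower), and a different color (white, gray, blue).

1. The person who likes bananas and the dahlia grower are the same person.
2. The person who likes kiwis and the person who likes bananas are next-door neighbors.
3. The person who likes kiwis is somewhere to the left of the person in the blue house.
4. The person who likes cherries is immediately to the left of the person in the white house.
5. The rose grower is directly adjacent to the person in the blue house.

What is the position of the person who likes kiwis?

The only favorite fruit still possible for house 3 is bananas.
House 1's color must be gray (nothing else left).
Clue 1 places the dahlia grower in house 3.
Clue 2 places the person who likes kiwis in house 2.
From clue 3, the person in the blue house must be in house 3.
Clue 5 places the rose grower in house 2.
That leaves cherries as the favorite fruit for house 1.
That leaves sunflower as the flower for house 1.
House 2's color must be white (nothing else left).
So: house 1 = cherries/sunflower/gray, house 2 = kiwis/rose/white, house 3 = bananas/dahlia/blue.

2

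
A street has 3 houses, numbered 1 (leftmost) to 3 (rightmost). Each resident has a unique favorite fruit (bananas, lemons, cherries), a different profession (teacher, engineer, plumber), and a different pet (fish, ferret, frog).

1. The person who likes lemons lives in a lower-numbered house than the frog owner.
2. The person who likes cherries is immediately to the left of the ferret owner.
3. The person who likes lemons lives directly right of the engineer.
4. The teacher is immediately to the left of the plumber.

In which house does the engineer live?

1

Clue 3: the person who likes lemons is in house 2.
Clue 3: the engineer is in house 1.
The only favorite fruit still possible for house 1 is cherries.
House 3's favorite fruit must be bananas (nothing else left).
That leaves plumber as the profession for house 3.
That leaves fish as the pet for house 1.
The frog owner is in house 3 (clue 1).
From clue 2, the ferret owner must be in house 2.
So house 2 gets teacher for profession.
So: house 1 = cherries/engineer/fish, house 2 = lemons/teacher/ferret, house 3 = bananas/plumber/frog.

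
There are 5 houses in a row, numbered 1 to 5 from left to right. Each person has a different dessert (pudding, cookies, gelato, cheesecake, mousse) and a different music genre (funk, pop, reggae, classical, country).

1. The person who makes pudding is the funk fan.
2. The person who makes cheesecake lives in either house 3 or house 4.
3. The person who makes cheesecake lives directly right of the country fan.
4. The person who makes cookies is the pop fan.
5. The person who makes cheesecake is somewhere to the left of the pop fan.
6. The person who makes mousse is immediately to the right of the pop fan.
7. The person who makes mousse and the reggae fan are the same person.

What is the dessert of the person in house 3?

cheesecake

Clue 6: the person who makes mousse is in house 5.
Clue 6 places the pop fan in house 4.
Clue 7: the reggae fan is in house 5.
By clue 4, the person who makes cookies is in house 4.
Clue 5 places the person who makes cheesecake in house 3.
Clue 3 places the country fan in house 2.
The only music genre still possible for house 3 is classical.
By clue 1, the person who makes pudding is in house 1.
The only dessert still possible for house 2 is gelato.
House 1 music genre: only funk fits.
So: house 1 = pudding/funk, house 2 = gelato/country, house 3 = cheesecake/classical, house 4 = cookies/pop, house 5 = mousse/reggae.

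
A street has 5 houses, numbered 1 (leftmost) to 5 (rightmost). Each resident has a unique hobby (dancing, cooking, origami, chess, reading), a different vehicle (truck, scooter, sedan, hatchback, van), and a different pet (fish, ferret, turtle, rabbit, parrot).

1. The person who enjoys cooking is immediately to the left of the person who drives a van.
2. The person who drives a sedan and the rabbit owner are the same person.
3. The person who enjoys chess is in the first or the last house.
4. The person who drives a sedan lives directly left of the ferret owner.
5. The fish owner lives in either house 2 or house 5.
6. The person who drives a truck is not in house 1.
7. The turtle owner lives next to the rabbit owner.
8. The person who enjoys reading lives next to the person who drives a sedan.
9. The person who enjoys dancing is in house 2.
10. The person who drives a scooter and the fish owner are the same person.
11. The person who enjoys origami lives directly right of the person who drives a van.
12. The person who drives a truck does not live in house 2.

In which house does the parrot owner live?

1

From clue 9, the person who enjoys dancing must be in house 2.
House 4's hobby must be reading (nothing else left).
House 1's vehicle must be hatchback (nothing else left).
By clue 8, the person who drives a sedan is in house 3.
The rabbit owner is in house 3 (clue 2).
Clue 4 places the ferret owner in house 4.
That leaves parrot as the pet for house 1.
That leaves turtle as the pet for house 2.
That leaves fish as the pet for house 5.
From clue 10, the person who drives a scooter must be in house 5.
So house 2 gets van for vehicle.
So house 4 gets truck for vehicle.
Clue 1: the person who enjoys cooking is in house 1.
Clue 11 places the person who enjoys origami in house 3.
So house 5 gets chess for hobby.
So: house 1 = cooking/hatchback/parrot, house 2 = dancing/van/turtle, house 3 = origami/sedan/rabbit, house 4 = reading/truck/ferret, house 5 = chess/scooter/fish.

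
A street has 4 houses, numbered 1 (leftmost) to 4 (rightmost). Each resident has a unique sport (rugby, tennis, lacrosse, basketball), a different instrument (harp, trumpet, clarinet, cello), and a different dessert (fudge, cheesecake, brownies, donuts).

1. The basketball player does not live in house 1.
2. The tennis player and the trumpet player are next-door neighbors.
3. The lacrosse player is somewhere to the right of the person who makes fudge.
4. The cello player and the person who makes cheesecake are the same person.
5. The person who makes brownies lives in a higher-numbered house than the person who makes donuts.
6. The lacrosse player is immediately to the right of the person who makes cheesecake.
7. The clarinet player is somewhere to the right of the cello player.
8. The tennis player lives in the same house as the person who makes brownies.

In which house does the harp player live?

1

House 1 sport: only rugby fits.
That leaves brownies as the dessert for house 4.
The tennis player is in house 4 (clue 8).
Clue 2 places the trumpet player in house 3.
So house 3 gets donuts for dessert.
The basketball player is narrowed to house 2 or 3; consider each.
Placing it in house 3 leads to a contradiction, so it's in house 2.
The only sport still possible for house 3 is lacrosse.
Clue 6: the person who makes cheesecake is in house 2.
House 1's dessert must be fudge (nothing else left).
By clue 4, the cello player is in house 2.
From clue 7, the clarinet player must be in house 4.
The only instrument still possible for house 1 is harp.
So: house 1 = rugby/harp/fudge, house 2 = basketball/cello/cheesecake, house 3 = lacrosse/trumpet/donuts, house 4 = tennis/clarinet/brownies.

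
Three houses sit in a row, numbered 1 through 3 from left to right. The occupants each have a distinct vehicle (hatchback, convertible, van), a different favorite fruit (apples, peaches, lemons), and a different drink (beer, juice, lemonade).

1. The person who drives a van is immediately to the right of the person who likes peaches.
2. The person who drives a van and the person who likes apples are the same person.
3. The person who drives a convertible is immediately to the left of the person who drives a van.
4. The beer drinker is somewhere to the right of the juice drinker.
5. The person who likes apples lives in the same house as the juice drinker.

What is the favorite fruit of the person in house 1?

peaches

Clue 5: the person who likes apples is in house 2.
By clue 5, the juice drinker is in house 2.
House 1 favorite fruit: only peaches fits.
House 3's favorite fruit must be lemons (nothing else left).
So house 1 gets lemonade for drink.
The only drink still possible for house 3 is beer.
From clue 1, the person who drives a van must be in house 2.
Clue 3: the person who drives a convertible is in house 1.
That leaves hatchback as the vehicle for house 3.
So: house 1 = convertible/peaches/lemonade, house 2 = van/apples/juice, house 3 = hatchback/lemons/beer.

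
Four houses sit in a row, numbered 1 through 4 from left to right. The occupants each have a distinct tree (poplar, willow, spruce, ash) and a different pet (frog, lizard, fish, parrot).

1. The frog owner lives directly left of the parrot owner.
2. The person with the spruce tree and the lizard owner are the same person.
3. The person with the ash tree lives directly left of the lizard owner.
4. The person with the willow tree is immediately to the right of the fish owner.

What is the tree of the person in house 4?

spruce

The person with the ash tree is narrowed to house 1 or 2 or 3; consider each.
Placing it in house 1 and house 2 leads to a contradiction, so it's in house 3.
Clue 3 places the lizard owner in house 4.
The only tree still possible for house 1 is poplar.
The person with the spruce tree is in house 4 (clue 2).
So house 2 gets willow for tree.
From clue 4, the fish owner must be in house 1.
So house 3 gets parrot for pet.
House 2 pet: only frog fits.
So: house 1 = poplar/fish, house 2 = willow/frog, house 3 = ash/parrot, house 4 = spruce/lizard.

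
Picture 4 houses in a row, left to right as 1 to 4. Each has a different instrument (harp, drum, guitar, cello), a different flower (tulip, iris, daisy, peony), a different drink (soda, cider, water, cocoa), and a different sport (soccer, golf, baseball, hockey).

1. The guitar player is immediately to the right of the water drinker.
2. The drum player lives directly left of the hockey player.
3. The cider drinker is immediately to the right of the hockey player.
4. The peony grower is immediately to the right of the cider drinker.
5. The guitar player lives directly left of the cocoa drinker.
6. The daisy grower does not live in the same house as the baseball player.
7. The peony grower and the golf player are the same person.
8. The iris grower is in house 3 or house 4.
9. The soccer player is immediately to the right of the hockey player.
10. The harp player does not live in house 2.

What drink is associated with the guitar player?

From clue 4, the peony grower must be in house 4.
From clue 4, the cider drinker must be in house 3.
Clue 7: the golf player is in house 4.
That leaves cocoa as the drink for house 4.
House 1's sport must be baseball (nothing else left).
That leaves hockey as the sport for house 2.
So house 3 gets soccer for sport.
Clue 2 places the drum player in house 1.
From clue 5, the guitar player must be in house 3.
House 2's instrument must be cello (nothing else left).
So house 4 gets harp for instrument.
That leaves tulip as the flower for house 1.
House 2 flower: only daisy fits.
House 3 flower: only iris fits.
Clue 1: the water drinker is in house 2.
So house 1 gets soda for drink.
So: house 1 = drum/tulip/soda/baseball, house 2 = cello/daisy/water/hockey, house 3 = guitar/iris/cider/soccer, house 4 = harp/peony/cocoa/golf.

cider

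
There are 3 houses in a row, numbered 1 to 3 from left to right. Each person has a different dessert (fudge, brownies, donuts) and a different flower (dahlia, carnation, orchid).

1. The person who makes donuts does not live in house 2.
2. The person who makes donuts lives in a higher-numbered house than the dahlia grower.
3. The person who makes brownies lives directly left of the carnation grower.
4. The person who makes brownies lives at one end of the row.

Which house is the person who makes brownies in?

Clue 2: the person who makes donuts is in house 3.
By clue 4, the person who makes brownies is in house 1.
That leaves fudge as the dessert for house 2.
The carnation grower is in house 2 (clue 3).
So house 3 gets orchid for flower.
That leaves dahlia as the flower for house 1.
So: house 1 = brownies/dahlia, house 2 = fudge/carnation, house 3 = donuts/orchid.

1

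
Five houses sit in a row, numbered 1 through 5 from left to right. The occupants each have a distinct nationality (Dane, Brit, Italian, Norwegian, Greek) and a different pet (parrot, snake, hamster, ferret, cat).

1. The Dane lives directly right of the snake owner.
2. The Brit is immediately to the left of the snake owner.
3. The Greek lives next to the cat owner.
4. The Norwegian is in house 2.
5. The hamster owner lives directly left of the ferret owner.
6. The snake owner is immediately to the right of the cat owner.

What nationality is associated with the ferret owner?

Norwegian

By clue 4, the Norwegian is in house 2.
The snake owner is in house 4 (clue 6).
From clue 6, the cat owner must be in house 3.
By clue 1, the Dane is in house 5.
Clue 2 places the Brit in house 3.
The Greek is in house 4 (clue 3).
Clue 5 places the hamster owner in house 1.
Clue 5: the ferret owner is in house 2.
House 1 nationality: only Italian fits.
House 5's pet must be parrot (nothing else left).
So: house 1 = Italian/hamster, house 2 = Norwegian/ferret, house 3 = Brit/cat, house 4 = Greek/snake, house 5 = Dane/parrot.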